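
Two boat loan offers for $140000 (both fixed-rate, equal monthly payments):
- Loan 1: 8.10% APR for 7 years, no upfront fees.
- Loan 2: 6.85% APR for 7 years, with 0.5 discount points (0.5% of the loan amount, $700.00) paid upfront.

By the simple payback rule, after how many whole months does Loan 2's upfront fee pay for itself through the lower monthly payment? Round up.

Loan 1: at 8.10% the monthly rate is 0.0067500, so the payment is 140,000 × 0.0067500 / (1 − 1.0067500^−84) = $2,189.05.
Loan 2: at 6.85% the monthly rate is 0.0057083, so the payment is 140,000 × 0.0057083 / (1 − 1.0057083^−84) = $2,102.72.
Monthly savings = $2,189.05 − $2,102.72 = $86.33.
Break-even = $700.00 / $86.33 = 8.11 → 9 months.

9 months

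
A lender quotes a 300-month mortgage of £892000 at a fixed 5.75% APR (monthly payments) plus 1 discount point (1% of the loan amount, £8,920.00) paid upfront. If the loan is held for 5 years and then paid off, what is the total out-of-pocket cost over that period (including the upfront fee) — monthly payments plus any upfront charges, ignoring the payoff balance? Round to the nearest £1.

Monthly rate = 5.75%/12 = 0.0047917; payment = 892,000 × 0.0047917 / (1 − (1+0.0047917)^−300) = £5,611.63.
Total outlay = 60 × £5,611.63 + £8,920.00 = £345,617.80.

£345,618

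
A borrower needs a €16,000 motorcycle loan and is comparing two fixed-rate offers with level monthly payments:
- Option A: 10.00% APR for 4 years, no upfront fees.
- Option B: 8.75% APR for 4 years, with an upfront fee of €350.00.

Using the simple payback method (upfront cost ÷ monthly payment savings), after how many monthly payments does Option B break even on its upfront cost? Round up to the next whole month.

37 months

Option A: monthly rate = 10%/12 = 0.0083333; payment = 16,000 × 0.0083333 / (1 − (1+0.0083333)^−48) = €405.80.
Option B: at 8.75% the monthly rate is 0.0072917, so the payment is 16,000 × 0.0072917 / (1 − 1.0072917^−48) = €396.26.
Monthly savings = €405.80 − €396.26 = €9.54.
Break-even = €350.00 / €9.54 = 36.69 → 37 months.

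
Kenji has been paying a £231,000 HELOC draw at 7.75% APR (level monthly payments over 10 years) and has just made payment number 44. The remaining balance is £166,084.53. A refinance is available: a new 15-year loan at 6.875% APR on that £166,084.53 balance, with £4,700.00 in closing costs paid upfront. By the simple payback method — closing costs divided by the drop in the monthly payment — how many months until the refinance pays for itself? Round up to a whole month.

4 months

Current payment = 231,000 × 7.75%/12 / (1 − (1+0.0064583)^−120) = £2,772.25.
Refinanced payment = 166,084.53 × 0.0057292 / (1 − (1+0.0057292)^−180) = £1,481.23.
Monthly savings = £2,772.25 − £1,481.23 = £1,291.02.
Break-even = £4,700.00 / £1,291.02 = 3.64 → 4 months.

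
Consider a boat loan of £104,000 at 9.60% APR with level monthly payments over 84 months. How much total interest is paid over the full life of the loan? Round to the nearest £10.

Monthly rate = 9.6%/12 = 0.0080000; payment = 104,000 × 0.0080000 / (1 − (1+0.0080000)^−84) = £1,705.10.
Total paid = 84 × £1,705.10 = £143,228.40; interest = £143,228.40 − £104,000 = £39,228.40.

£39,230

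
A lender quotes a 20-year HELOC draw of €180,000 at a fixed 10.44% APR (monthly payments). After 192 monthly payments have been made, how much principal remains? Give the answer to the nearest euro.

€69,985

With monthly rate i = 10.44%/12 = 0.0087000, the balance after k of n payments is P · [(1+i)^n − (1+i)^k] / [(1+i)^n − 1].
(1+0.0087000)^240 = 7.99622487 and (1+0.0087000)^192 = 5.27603902, so the balance is 180,000 × (7.99622487 − 5.27603902) / (7.99622487 − 1) = €69,985.38.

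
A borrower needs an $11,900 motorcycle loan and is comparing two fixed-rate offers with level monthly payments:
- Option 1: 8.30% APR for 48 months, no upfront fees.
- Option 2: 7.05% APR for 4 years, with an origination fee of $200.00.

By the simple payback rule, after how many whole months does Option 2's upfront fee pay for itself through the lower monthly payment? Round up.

Option 1: at 8.30% the monthly rate is 0.0069167, so the payment is 11,900 × 0.0069167 / (1 − 1.0069167^−48) = $292.19.
Option 2: at 7.05% the monthly rate is 0.0058750, so the payment is 11,900 × 0.0058750 / (1 − 1.0058750^−48) = $285.24.
Monthly savings = $292.19 − $285.24 = $6.95.
Break-even = $200.00 / $6.95 = 28.78 → 29 months.

29 months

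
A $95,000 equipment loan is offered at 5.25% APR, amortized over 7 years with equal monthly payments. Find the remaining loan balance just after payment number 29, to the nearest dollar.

With monthly rate i = 5.25%/12 = 0.0043750, the balance after k of n payments is P · [(1+i)^n − (1+i)^k] / [(1+i)^n − 1].
(1+0.0043750)^84 = 1.44296270 and (1+0.0043750)^29 = 1.13496098, so the balance is 95,000 × (1.44296270 − 1.13496098) / (1.44296270 − 1) = $66,055.59.

$66,056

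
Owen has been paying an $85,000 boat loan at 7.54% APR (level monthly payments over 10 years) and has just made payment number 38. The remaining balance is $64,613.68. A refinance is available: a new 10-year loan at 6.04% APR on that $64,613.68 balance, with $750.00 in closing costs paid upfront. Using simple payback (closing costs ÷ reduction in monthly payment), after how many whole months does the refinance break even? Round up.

3 months

Current payment = 85,000 × 7.54%/12 / (1 − (1+0.0062833)^−120) = $1,010.74.
Refinanced payment = 64,613.68 × 0.0050333 / (1 − (1+0.0050333)^−120) = $718.64.
Monthly savings = $1,010.74 − $718.64 = $292.10.
Break-even = $750.00 / $292.10 = 2.57 → 3 months.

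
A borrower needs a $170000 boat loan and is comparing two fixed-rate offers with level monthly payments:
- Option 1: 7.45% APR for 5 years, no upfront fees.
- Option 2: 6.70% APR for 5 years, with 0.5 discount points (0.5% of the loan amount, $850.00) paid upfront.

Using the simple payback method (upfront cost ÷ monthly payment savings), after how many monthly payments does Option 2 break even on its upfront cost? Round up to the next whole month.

Option 1: at 7.45% the monthly rate is 0.0062083, so the payment is 170,000 × 0.0062083 / (1 − 1.0062083^−60) = $3,402.41.
Option 2: at 6.70% the monthly rate is 0.0055833, so the payment is 170,000 × 0.0055833 / (1 − 1.0055833^−60) = $3,342.19.
Monthly savings = $3,402.41 − $3,342.19 = $60.22.
Break-even = $850.00 / $60.22 = 14.11 → 15 months.

15 months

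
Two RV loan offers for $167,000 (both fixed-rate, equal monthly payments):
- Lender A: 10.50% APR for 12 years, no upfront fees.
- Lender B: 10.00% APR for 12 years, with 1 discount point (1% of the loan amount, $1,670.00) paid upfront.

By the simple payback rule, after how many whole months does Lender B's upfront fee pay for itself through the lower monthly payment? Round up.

35 months

Lender A: monthly rate = 10.5%/12 = 0.0087500; payment = 167,000 × 0.0087500 / (1 − (1+0.0087500)^−144) = $2,044.31.
Lender B: monthly rate = 10%/12 = 0.0083333; payment = 167,000 × 0.0083333 / (1 − (1+0.0083333)^−144) = $1,995.78.
Monthly savings = $2,044.31 − $1,995.78 = $48.53.
Break-even = $1,670.00 / $48.53 = 34.41 → 35 months.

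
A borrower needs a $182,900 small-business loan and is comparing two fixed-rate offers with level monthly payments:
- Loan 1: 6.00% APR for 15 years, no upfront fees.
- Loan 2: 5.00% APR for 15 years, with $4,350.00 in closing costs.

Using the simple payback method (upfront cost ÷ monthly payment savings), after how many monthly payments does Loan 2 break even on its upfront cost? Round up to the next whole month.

45 months

Loan 1: monthly rate = 6%/12 = 0.0050000; payment = 182,900 × 0.0050000 / (1 − (1+0.0050000)^−180) = $1,543.41.
Loan 2: at 5.00% the monthly rate is 0.0041667, so the payment is 182,900 × 0.0041667 / (1 − 1.0041667^−180) = $1,446.36.
Monthly savings = $1,543.41 − $1,446.36 = $97.05.
Break-even = $4,350.00 / $97.05 = 44.82 → 45 months.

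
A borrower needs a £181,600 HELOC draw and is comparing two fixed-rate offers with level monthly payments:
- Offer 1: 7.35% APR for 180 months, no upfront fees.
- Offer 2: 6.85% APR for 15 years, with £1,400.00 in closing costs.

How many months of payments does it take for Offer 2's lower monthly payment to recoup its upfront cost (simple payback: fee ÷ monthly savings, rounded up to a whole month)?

Offer 1: monthly rate = 7.35%/12 = 0.0061250; payment = 181,600 × 0.0061250 / (1 − (1+0.0061250)^−180) = £1,668.01.
Offer 2: monthly rate = 6.85%/12 = 0.0057083; payment = 181,600 × 0.0057083 / (1 − (1+0.0057083)^−180) = £1,617.08.
Monthly savings = £1,668.01 − £1,617.08 = £50.93.
Break-even = £1,400.00 / £50.93 = 27.49 → 28 months.

28 months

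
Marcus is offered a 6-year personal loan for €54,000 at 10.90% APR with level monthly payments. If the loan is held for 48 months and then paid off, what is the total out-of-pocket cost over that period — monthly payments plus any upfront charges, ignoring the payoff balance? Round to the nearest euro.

€49,204

At 10.90% the monthly rate is 0.0090833, so the payment is 54,000 × 0.0090833 / (1 − 1.0090833^−72) = €1,025.08.
Total outlay = 48 × €1,025.08 = €49,203.84.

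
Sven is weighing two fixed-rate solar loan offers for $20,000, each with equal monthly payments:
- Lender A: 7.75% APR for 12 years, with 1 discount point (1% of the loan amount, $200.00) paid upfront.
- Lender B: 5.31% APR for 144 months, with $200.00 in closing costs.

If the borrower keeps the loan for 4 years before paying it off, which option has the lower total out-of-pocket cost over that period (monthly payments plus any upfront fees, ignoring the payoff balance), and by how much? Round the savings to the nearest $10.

Lender B by $1,230

Lender A: at 7.75% the monthly rate is 0.0064583, so the payment is 20,000 × 0.0064583 / (1 − 1.0064583^−144) = $213.76.
Lender B: monthly rate = 5.31%/12 = 0.0044250; payment = 20,000 × 0.0044250 / (1 − (1+0.0044250)^−144) = $188.10.
Over 48 months: Lender A costs 48 × $213.76 + $200.00 = $10,460.48; Lender B costs 48 × $188.10 + $200.00 = $9,228.80.
Lender B is cheaper by $10,460.48 − $9,228.80 = $1,231.68.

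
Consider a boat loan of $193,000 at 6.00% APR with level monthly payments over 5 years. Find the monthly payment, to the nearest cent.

Monthly rate = 6%/12 = 0.0050000; payment = 193,000 × 0.0050000 / (1 − (1+0.0050000)^−60) = $3,731.23.

$3,731.23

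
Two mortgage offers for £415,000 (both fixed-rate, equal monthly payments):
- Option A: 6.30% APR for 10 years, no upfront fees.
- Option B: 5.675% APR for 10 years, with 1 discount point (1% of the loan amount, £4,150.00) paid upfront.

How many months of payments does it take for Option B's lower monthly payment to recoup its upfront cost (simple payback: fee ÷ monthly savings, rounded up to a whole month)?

Option A: monthly rate = 6.3%/12 = 0.0052500; payment = 415,000 × 0.0052500 / (1 − (1+0.0052500)^−120) = £4,670.12.
Option B: at 5.675% the monthly rate is 0.0047292, so the payment is 415,000 × 0.0047292 / (1 − 1.0047292^−120) = £4,539.91.
Monthly savings = £4,670.12 − £4,539.91 = £130.21.
Break-even = £4,150.00 / £130.21 = 31.87 → 32 months.

32 months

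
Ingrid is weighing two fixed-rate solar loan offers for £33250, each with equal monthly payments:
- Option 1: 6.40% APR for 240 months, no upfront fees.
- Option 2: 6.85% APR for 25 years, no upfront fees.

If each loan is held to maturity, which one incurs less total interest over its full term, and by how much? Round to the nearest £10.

Option 1: monthly rate = 6.4%/12 = 0.0053333; payment = 33,250 × 0.0053333 / (1 − (1+0.0053333)^−240) = £245.95.
Total interest on Option 1 = 240 × £245.95 − £33,250 = £25,778.00.
Option 2: at 6.85% the monthly rate is 0.0057083, so the payment is 33,250 × 0.0057083 / (1 − 1.0057083^−300) = £231.83.
Total interest on Option 2 = 300 × £231.83 − £33,250 = £36,299.00.
Option 1 is lower by £10,521.00.

Option 1 by £10,520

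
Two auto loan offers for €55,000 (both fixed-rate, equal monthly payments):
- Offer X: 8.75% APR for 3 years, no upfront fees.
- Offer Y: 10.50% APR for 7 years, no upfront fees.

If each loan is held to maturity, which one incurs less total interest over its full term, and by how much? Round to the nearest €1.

Offer X: monthly rate = 8.75%/12 = 0.0072917; payment = 55,000 × 0.0072917 / (1 − (1+0.0072917)^−36) = €1,742.59.
Total interest on Offer X = 36 × €1,742.59 − €55,000 = €7,733.24.
Offer Y: at 10.50% the monthly rate is 0.0087500, so the payment is 55,000 × 0.0087500 / (1 − 1.0087500^−84) = €927.34.
Total interest on Offer Y = 84 × €927.34 − €55,000 = €22,896.56.
Offer X is lower by €15,163.32.

Offer X by €15,163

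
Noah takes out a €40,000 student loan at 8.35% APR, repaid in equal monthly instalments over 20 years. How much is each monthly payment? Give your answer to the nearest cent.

At 8.35% the monthly rate is 0.0069583, so the payment is 40,000 × 0.0069583 / (1 − 1.0069583^−240) = €343.34.

€343.34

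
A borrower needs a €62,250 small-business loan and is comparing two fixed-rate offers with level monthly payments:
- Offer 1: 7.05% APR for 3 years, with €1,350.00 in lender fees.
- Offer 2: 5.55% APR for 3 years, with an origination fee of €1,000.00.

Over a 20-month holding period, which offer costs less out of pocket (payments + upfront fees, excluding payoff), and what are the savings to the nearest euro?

Offer 2 by €1,198

Offer 1: at 7.05% the monthly rate is 0.0058750, so the payment is 62,250 × 0.0058750 / (1 − 1.0058750^−36) = €1,923.52.
Offer 2: monthly rate = 5.55%/12 = 0.0046250; payment = 62,250 × 0.0046250 / (1 − (1+0.0046250)^−36) = €1,881.10.
Over 20 months: Offer 1 costs 20 × €1,923.52 + €1,350.00 = €39,820.40; Offer 2 costs 20 × €1,881.10 + €1,000.00 = €38,622.00.
Offer 2 is cheaper by €39,820.40 − €38,622.00 = €1,198.40.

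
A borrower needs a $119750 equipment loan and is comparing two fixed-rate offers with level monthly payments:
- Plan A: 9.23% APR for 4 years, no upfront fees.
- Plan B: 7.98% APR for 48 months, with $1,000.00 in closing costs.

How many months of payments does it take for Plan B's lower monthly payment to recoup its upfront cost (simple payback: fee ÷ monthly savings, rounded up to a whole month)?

15 months

Plan A: at 9.23% the monthly rate is 0.0076917, so the payment is 119,750 × 0.0076917 / (1 − 1.0076917^−48) = $2,993.08.
Plan B: at 7.98% the monthly rate is 0.0066500, so the payment is 119,750 × 0.0066500 / (1 − 1.0066500^−48) = $2,922.32.
Monthly savings = $2,993.08 − $2,922.32 = $70.76.
Break-even = $1,000.00 / $70.76 = 14.13 → 15 months.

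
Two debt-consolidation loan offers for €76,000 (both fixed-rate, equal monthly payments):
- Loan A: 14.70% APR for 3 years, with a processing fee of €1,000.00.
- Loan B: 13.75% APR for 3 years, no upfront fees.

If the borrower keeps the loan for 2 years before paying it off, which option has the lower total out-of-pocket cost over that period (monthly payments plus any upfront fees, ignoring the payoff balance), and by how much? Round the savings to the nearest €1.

Loan B by €1,843

Loan A: at 14.70% the monthly rate is 0.0122500, so the payment is 76,000 × 0.0122500 / (1 − 1.0122500^−36) = €2,623.41.
Loan B: at 13.75% the monthly rate is 0.0114583, so the payment is 76,000 × 0.0114583 / (1 − 1.0114583^−36) = €2,588.28.
Over 24 months: Loan A costs 24 × €2,623.41 + €1,000.00 = €63,961.84; Loan B costs 24 × €2,588.28 = €62,118.72.
Loan B is cheaper by €63,961.84 − €62,118.72 = €1,843.12.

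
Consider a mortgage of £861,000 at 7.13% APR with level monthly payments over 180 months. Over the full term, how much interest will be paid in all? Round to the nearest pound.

£543,292

Monthly rate = 7.13%/12 = 0.0059417; payment = 861,000 × 0.0059417 / (1 − (1+0.0059417)^−180) = £7,801.62.
Total paid = 180 × £7,801.62 = £1,404,291.60; interest = £1,404,291.60 − £861,000 = £543,291.60.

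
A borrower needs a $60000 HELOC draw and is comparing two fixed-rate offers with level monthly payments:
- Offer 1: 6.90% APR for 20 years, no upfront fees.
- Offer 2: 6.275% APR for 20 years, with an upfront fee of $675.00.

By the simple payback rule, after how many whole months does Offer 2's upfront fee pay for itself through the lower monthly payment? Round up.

Offer 1: at 6.90% the monthly rate is 0.0057500, so the payment is 60,000 × 0.0057500 / (1 − 1.0057500^−240) = $461.58.
Offer 2: at 6.275% the monthly rate is 0.0052292, so the payment is 60,000 × 0.0052292 / (1 − 1.0052292^−240) = $439.43.
Monthly savings = $461.58 − $439.43 = $22.15.
Break-even = $675.00 / $22.15 = 30.47 → 31 months.

31 months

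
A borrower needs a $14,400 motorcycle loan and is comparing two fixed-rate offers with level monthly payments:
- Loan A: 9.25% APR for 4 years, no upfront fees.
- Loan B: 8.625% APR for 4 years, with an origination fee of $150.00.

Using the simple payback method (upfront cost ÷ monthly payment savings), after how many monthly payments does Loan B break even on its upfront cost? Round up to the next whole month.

Loan A: monthly rate = 9.25%/12 = 0.0077083; payment = 14,400 × 0.0077083 / (1 − (1+0.0077083)^−48) = $360.06.
Loan B: at 8.625% the monthly rate is 0.0071875, so the payment is 14,400 × 0.0071875 / (1 − 1.0071875^−48) = $355.79.
Monthly savings = $360.06 − $355.79 = $4.27.
Break-even = $150.00 / $4.27 = 35.13 → 36 months.

36 months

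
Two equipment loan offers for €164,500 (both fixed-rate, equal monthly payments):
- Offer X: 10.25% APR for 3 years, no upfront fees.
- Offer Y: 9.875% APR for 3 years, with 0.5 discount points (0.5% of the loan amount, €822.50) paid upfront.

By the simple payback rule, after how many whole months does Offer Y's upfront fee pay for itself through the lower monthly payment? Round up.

Offer X: at 10.25% the monthly rate is 0.0085417, so the payment is 164,500 × 0.0085417 / (1 − 1.0085417^−36) = €5,327.28.
Offer Y: monthly rate = 9.875%/12 = 0.0082292; payment = 164,500 × 0.0082292 / (1 − (1+0.0082292)^−36) = €5,298.30.
Monthly savings = €5,327.28 − €5,298.30 = €28.98.
Break-even = €822.50 / €28.98 = 28.38 → 29 months.

29 months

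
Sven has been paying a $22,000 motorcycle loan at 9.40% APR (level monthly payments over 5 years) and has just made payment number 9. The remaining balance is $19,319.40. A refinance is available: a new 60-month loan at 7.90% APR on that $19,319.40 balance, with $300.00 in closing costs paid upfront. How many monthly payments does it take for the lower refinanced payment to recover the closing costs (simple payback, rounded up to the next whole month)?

5 months

Current payment = 22,000 × 9.4%/12 / (1 − (1+0.0078333)^−60) = $460.97.
Refinanced payment = 19,319.40 × 0.0065833 / (1 − (1+0.0065833)^−60) = $390.80.
Monthly savings = $460.97 − $390.80 = $70.17.
Break-even = $300.00 / $70.17 = 4.28 → 5 months.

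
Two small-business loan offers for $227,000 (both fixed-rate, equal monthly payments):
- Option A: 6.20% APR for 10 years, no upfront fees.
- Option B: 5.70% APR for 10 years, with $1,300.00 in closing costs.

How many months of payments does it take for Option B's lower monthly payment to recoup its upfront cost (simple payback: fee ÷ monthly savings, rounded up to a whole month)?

Option A: at 6.20% the monthly rate is 0.0051667, so the payment is 227,000 × 0.0051667 / (1 − 1.0051667^−120) = $2,543.02.
Option B: monthly rate = 5.7%/12 = 0.0047500; payment = 227,000 × 0.0047500 / (1 − (1+0.0047500)^−120) = $2,486.10.
Monthly savings = $2,543.02 − $2,486.10 = $56.92.
Break-even = $1,300.00 / $56.92 = 22.84 → 23 months.

23 months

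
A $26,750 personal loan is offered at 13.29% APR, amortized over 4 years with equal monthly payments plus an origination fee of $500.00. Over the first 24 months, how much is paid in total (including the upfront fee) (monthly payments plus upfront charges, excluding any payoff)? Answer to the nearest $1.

$17,816

Monthly rate = 13.29%/12 = 0.0110750; payment = 26,750 × 0.0110750 / (1 − (1+0.0110750)^−48) = $721.49.
Total outlay = 24 × $721.49 + $500.00 = $17,815.76.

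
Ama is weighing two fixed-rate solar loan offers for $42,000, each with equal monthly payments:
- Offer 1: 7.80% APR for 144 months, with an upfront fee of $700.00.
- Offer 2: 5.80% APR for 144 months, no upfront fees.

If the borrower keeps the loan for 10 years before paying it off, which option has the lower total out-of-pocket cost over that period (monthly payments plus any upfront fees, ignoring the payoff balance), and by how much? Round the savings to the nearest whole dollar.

Offer 2 by $6,042

Offer 1: monthly rate = 7.8%/12 = 0.0065000; payment = 42,000 × 0.0065000 / (1 − (1+0.0065000)^−144) = $450.04.
Offer 2: monthly rate = 5.8%/12 = 0.0048333; payment = 42,000 × 0.0048333 / (1 − (1+0.0048333)^−144) = $405.52.
Over 120 months: Offer 1 costs 120 × $450.04 + $700.00 = $54,704.80; Offer 2 costs 120 × $405.52 = $48,662.40.
Offer 2 is cheaper by $54,704.80 − $48,662.40 = $6,042.40.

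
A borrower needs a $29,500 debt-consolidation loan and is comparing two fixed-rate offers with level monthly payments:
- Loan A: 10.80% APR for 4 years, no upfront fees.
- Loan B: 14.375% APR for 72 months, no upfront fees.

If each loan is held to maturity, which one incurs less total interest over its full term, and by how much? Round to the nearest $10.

Loan A by $7,730

Loan A: monthly rate = 10.8%/12 = 0.0090000; payment = 29,500 × 0.0090000 / (1 − (1+0.0090000)^−48) = $759.58.
Total interest on Loan A = 48 × $759.58 − $29,500 = $6,959.84.
Loan B: at 14.375% the monthly rate is 0.0119792, so the payment is 29,500 × 0.0119792 / (1 − 1.0119792^−72) = $613.81.
Total interest on Loan B = 72 × $613.81 − $29,500 = $14,694.32.
Loan A is lower by $7,734.48.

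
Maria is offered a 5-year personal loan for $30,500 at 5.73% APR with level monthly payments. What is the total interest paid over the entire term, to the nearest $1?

$4,650

At 5.73% the monthly rate is 0.0047750, so the payment is 30,500 × 0.0047750 / (1 − 1.0047750^−60) = $585.83.
Total paid = 60 × $585.83 = $35,149.80; interest = $35,149.80 − $30,500 = $4,649.80.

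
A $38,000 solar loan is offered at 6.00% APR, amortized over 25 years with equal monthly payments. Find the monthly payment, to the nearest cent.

$244.83

At 6.00% the monthly rate is 0.0050000, so the payment is 38,000 × 0.0050000 / (1 − 1.0050000^−300) = $244.83.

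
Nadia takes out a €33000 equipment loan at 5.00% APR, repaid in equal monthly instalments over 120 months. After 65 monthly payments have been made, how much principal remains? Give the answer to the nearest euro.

€17,173

With monthly rate i = 5%/12 = 0.0041667, the balance after k of n payments is P · [(1+i)^n − (1+i)^k] / [(1+i)^n − 1].
(1+0.0041667)^120 = 1.64700950 and (1+0.0041667)^65 = 1.31031905, so the balance is 33,000 × (1.64700950 − 1.31031905) / (1.64700950 − 1) = €17,172.52.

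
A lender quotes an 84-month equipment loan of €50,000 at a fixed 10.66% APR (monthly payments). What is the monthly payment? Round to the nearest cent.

€847.21

Monthly rate = 10.66%/12 = 0.0088833; payment = 50,000 × 0.0088833 / (1 − (1+0.0088833)^−84) = €847.21.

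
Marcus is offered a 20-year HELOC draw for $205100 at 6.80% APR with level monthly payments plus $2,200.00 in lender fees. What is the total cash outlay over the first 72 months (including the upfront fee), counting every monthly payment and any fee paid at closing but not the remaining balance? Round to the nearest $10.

$114,920

At 6.80% the monthly rate is 0.0056667, so the payment is 205,100 × 0.0056667 / (1 − 1.0056667^−240) = $1,565.61.
Total outlay = 72 × $1,565.61 + $2,200.00 = $114,923.92.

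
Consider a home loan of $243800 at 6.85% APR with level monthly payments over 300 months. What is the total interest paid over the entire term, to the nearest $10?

$266,160

At 6.85% the monthly rate is 0.0057083, so the payment is 243,800 × 0.0057083 / (1 − 1.0057083^−300) = $1,699.87.
Total paid = 300 × $1,699.87 = $509,961.00; interest = $509,961.00 − $243,800 = $266,161.00.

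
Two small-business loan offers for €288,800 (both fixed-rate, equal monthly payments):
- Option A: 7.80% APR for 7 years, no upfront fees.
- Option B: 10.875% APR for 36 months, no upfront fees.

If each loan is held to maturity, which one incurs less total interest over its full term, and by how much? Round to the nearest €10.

Option B by €35,930

Option A: at 7.80% the monthly rate is 0.0065000, so the payment is 288,800 × 0.0065000 / (1 − 1.0065000^−84) = €4,472.58.
Total interest on Option A = 84 × €4,472.58 − €288,800 = €86,896.72.
Option B: monthly rate = 10.875%/12 = 0.0090625; payment = 288,800 × 0.0090625 / (1 − (1+0.0090625)^−36) = €9,437.86.
Total interest on Option B = 36 × €9,437.86 − €288,800 = €50,962.96.
Option B is lower by €35,933.76.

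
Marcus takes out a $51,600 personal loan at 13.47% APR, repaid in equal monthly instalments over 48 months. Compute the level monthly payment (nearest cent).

Monthly rate = 13.47%/12 = 0.0112250; payment = 51,600 × 0.0112250 / (1 − (1+0.0112250)^−48) = $1,396.37.

$1,396.37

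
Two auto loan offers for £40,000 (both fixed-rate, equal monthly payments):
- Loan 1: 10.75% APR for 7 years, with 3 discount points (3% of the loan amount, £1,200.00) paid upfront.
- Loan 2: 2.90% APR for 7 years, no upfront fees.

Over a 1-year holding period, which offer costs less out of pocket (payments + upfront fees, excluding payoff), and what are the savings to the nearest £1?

Loan 2 by £3,035

Loan 1: monthly rate = 10.75%/12 = 0.0089583; payment = 40,000 × 0.0089583 / (1 − (1+0.0089583)^−84) = £679.65.
Loan 2: monthly rate = 2.9%/12 = 0.0024167; payment = 40,000 × 0.0024167 / (1 − (1+0.0024167)^−84) = £526.73.
Over 12 months: Loan 1 costs 12 × £679.65 + £1,200.00 = £9,355.80; Loan 2 costs 12 × £526.73 = £6,320.76.
Loan 2 is cheaper by £9,355.80 − £6,320.76 = £3,035.04.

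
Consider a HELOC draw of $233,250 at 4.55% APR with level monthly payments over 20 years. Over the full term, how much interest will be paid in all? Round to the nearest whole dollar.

At 4.55% the monthly rate is 0.0037917, so the payment is 233,250 × 0.0037917 / (1 − 1.0037917^−240) = $1,481.96.
Total paid = 240 × $1,481.96 = $355,670.40; interest = $355,670.40 − $233,250 = $122,420.40.

$122,420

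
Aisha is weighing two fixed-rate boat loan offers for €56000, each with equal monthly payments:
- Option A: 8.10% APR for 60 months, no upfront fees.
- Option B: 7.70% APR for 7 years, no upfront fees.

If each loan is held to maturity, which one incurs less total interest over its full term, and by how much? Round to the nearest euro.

Option A: monthly rate = 8.1%/12 = 0.0067500; payment = 56,000 × 0.0067500 / (1 − (1+0.0067500)^−60) = €1,138.16.
Total interest on Option A = 60 × €1,138.16 − €56,000 = €12,289.60.
Option B: monthly rate = 7.7%/12 = 0.0064167; payment = 56,000 × 0.0064167 / (1 − (1+0.0064167)^−84) = €864.48.
Total interest on Option B = 84 × €864.48 − €56,000 = €16,616.32.
Option A is lower by €4,326.72.

Option A by €4,327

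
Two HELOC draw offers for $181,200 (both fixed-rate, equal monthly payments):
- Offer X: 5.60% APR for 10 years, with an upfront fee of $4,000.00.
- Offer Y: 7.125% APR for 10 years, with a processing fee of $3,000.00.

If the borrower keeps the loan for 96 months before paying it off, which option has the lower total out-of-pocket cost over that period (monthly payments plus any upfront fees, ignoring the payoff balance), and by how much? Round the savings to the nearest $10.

Offer X by $12,450

Offer X: at 5.60% the monthly rate is 0.0046667, so the payment is 181,200 × 0.0046667 / (1 − 1.0046667^−120) = $1,975.49.
Offer Y: monthly rate = 7.125%/12 = 0.0059375; payment = 181,200 × 0.0059375 / (1 − (1+0.0059375)^−120) = $2,115.58.
Over 96 months: Offer X costs 96 × $1,975.49 + $4,000.00 = $193,647.04; Offer Y costs 96 × $2,115.58 + $3,000.00 = $206,095.68.
Offer X is cheaper by $206,095.68 − $193,647.04 = $12,448.64.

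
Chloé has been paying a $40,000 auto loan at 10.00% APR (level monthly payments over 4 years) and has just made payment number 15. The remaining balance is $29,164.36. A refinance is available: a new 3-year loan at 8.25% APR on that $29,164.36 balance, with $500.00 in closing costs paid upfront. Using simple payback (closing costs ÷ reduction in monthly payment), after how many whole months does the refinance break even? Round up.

6 months

Current payment = 40,000 × 10%/12 / (1 − (1+0.0083333)^−48) = $1,014.50.
Refinanced payment = 29,164.36 × 0.0068750 / (1 − (1+0.0068750)^−36) = $917.27.
Monthly savings = $1,014.50 − $917.27 = $97.23.
Break-even = $500.00 / $97.23 = 5.14 → 6 months.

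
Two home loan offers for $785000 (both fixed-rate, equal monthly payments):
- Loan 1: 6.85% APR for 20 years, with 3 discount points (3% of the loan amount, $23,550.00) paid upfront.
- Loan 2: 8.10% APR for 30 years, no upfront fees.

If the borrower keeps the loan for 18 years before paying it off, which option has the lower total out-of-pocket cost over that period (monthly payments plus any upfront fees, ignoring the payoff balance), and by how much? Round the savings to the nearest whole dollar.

Loan 1: monthly rate = 6.85%/12 = 0.0057083; payment = 785,000 × 0.0057083 / (1 − (1+0.0057083)^−240) = $6,015.62.
Loan 2: at 8.10% the monthly rate is 0.0067500, so the payment is 785,000 × 0.0067500 / (1 − 1.0067500^−360) = $5,814.87.
Over 216 months: Loan 1 costs 216 × $6,015.62 + $23,550.00 = $1,322,923.92; Loan 2 costs 216 × $5,814.87 = $1,256,011.92.
Loan 2 is cheaper by $1,322,923.92 − $1,256,011.92 = $66,912.00.

Loan 2 by $66,912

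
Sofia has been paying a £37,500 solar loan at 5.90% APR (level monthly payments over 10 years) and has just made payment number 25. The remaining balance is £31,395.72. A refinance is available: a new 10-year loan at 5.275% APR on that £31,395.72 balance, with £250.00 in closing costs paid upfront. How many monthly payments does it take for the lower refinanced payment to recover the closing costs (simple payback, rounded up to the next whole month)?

4 months

Current payment = 37,500 × 5.9%/12 / (1 − (1+0.0049167)^−120) = £414.45.
Refinanced payment = 31,395.72 × 0.0043958 / (1 − (1+0.0043958)^−120) = £337.24.
Monthly savings = £414.45 − £337.24 = £77.21.
Break-even = £250.00 / £77.21 = 3.24 → 4 months.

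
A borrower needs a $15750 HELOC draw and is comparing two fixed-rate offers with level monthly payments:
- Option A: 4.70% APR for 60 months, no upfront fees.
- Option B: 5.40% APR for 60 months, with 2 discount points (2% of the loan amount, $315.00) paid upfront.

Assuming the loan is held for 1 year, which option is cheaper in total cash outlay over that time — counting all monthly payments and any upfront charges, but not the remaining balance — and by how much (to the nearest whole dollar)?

Option A by $376

Option A: at 4.70% the monthly rate is 0.0039167, so the payment is 15,750 × 0.0039167 / (1 − 1.0039167^−60) = $295.06.
Option B: monthly rate = 5.4%/12 = 0.0045000; payment = 15,750 × 0.0045000 / (1 − (1+0.0045000)^−60) = $300.12.
Over 12 months: Option A costs 12 × $295.06 = $3,540.72; Option B costs 12 × $300.12 + $315.00 = $3,916.44.
Option A is cheaper by $3,916.44 − $3,540.72 = $375.72.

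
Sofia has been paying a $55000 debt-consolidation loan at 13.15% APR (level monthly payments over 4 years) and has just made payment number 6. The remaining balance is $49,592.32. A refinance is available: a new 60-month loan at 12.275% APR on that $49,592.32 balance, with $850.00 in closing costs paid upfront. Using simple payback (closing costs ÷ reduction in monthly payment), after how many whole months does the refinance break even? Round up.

Current payment = 55,000 × 13.15%/12 / (1 − (1+0.0109583)^−48) = $1,479.61.
Refinanced payment = 49,592.32 × 0.0102292 / (1 − (1+0.0102292)^−60) = $1,110.06.
Monthly savings = $1,479.61 − $1,110.06 = $369.55.
Break-even = $850.00 / $369.55 = 2.30 → 3 months.

3 months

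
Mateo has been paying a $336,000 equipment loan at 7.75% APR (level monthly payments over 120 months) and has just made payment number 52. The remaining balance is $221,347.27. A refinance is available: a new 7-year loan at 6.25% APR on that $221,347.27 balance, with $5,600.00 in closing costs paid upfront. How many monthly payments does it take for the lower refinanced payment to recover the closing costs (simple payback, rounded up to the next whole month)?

8 months

Current payment = 336,000 × 7.75%/12 / (1 − (1+0.0064583)^−120) = $4,032.36.
Refinanced payment = 221,347.27 × 0.0052083 / (1 − (1+0.0052083)^−84) = $3,260.16.
Monthly savings = $4,032.36 − $3,260.16 = $772.20.
Break-even = $5,600.00 / $772.20 = 7.25 → 8 months.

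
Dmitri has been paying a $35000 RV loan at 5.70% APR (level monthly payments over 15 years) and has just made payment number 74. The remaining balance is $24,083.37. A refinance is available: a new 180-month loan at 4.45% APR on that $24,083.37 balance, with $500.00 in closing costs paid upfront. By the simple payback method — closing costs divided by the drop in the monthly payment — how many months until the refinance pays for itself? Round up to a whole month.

5 months

Current payment = 35,000 × 5.7%/12 / (1 − (1+0.0047500)^−180) = $289.71.
Refinanced payment = 24,083.37 × 0.0037083 / (1 − (1+0.0037083)^−180) = $183.62.
Monthly savings = $289.71 − $183.62 = $106.09.
Break-even = $500.00 / $106.09 = 4.71 → 5 months.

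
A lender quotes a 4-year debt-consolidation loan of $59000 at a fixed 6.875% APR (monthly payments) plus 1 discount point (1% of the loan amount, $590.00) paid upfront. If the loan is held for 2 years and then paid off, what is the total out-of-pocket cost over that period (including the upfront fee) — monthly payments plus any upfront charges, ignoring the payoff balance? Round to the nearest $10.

$34,420

Monthly rate = 6.875%/12 = 0.0057292; payment = 59,000 × 0.0057292 / (1 − (1+0.0057292)^−48) = $1,409.41.
Total outlay = 24 × $1,409.41 + $590.00 = $34,415.84.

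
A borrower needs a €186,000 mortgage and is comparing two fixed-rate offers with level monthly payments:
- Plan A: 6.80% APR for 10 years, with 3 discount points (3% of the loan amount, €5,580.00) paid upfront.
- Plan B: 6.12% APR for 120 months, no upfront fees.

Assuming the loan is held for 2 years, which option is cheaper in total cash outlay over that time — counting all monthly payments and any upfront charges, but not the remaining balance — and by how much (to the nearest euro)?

Plan B by €7,123

Plan A: at 6.80% the monthly rate is 0.0056667, so the payment is 186,000 × 0.0056667 / (1 − 1.0056667^−120) = €2,140.49.
Plan B: at 6.12% the monthly rate is 0.0051000, so the payment is 186,000 × 0.0051000 / (1 − 1.0051000^−120) = €2,076.21.
Over 24 months: Plan A costs 24 × €2,140.49 + €5,580.00 = €56,951.76; Plan B costs 24 × €2,076.21 = €49,829.04.
Plan B is cheaper by €56,951.76 − €49,829.04 = €7,122.72.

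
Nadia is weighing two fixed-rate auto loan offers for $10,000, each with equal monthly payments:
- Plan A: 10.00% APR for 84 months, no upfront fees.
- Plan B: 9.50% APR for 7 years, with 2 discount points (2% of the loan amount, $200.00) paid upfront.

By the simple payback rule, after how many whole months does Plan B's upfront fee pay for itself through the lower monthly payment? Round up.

Plan A: monthly rate = 10%/12 = 0.0083333; payment = 10,000 × 0.0083333 / (1 − (1+0.0083333)^−84) = $166.01.
Plan B: monthly rate = 9.5%/12 = 0.0079167; payment = 10,000 × 0.0079167 / (1 − (1+0.0079167)^−84) = $163.44.
Monthly savings = $166.01 − $163.44 = $2.57.
Break-even = $200.00 / $2.57 = 77.82 → 78 months.

78 months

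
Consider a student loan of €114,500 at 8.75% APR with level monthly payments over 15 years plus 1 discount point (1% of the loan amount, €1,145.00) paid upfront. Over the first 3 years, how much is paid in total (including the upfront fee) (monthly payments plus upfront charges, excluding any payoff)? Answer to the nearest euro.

At 8.75% the monthly rate is 0.0072917, so the payment is 114,500 × 0.0072917 / (1 − 1.0072917^−180) = €1,144.37.
Total outlay = 36 × €1,144.37 + €1,145.00 = €42,342.32.

€42,342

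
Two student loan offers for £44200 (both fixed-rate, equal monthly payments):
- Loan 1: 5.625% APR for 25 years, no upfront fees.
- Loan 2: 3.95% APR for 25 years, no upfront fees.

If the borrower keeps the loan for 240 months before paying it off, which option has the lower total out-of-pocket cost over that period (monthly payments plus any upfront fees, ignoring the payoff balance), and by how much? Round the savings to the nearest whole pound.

Loan 1: at 5.625% the monthly rate is 0.0046875, so the payment is 44,200 × 0.0046875 / (1 − 1.0046875^−300) = £274.74.
Loan 2: at 3.95% the monthly rate is 0.0032917, so the payment is 44,200 × 0.0032917 / (1 − 1.0032917^−300) = £232.09.
Over 240 months: Loan 1 costs 240 × £274.74 = £65,937.60; Loan 2 costs 240 × £232.09 = £55,701.60.
Loan 2 is cheaper by £65,937.60 − £55,701.60 = £10,236.00.

Loan 2 by £10,236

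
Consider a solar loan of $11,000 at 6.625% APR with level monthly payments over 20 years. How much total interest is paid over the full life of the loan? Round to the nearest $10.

$8,880

At 6.625% the monthly rate is 0.0055208, so the payment is 11,000 × 0.0055208 / (1 − 1.0055208^−240) = $82.82.
Total paid = 240 × $82.82 = $19,876.80; interest = $19,876.80 − $11,000 = $8,876.80.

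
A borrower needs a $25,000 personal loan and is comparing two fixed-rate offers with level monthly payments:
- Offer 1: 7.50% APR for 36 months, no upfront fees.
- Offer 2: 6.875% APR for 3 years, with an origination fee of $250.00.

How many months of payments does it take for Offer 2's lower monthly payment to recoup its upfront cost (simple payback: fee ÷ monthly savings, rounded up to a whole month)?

35 months

Offer 1: monthly rate = 7.5%/12 = 0.0062500; payment = 25,000 × 0.0062500 / (1 − (1+0.0062500)^−36) = $777.66.
Offer 2: at 6.875% the monthly rate is 0.0057292, so the payment is 25,000 × 0.0057292 / (1 − 1.0057292^−36) = $770.50.
Monthly savings = $777.66 − $770.50 = $7.16.
Break-even = $250.00 / $7.16 = 34.92 → 35 months.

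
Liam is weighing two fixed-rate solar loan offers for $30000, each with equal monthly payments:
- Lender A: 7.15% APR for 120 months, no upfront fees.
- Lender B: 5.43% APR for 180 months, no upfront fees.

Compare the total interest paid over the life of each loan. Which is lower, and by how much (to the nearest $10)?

Lender A by $1,840

Lender A: monthly rate = 7.15%/12 = 0.0059583; payment = 30,000 × 0.0059583 / (1 − (1+0.0059583)^−120) = $350.65.
Total interest on Lender A = 120 × $350.65 − $30,000 = $12,078.00.
Lender B: at 5.43% the monthly rate is 0.0045250, so the payment is 30,000 × 0.0045250 / (1 − 1.0045250^−180) = $244.01.
Total interest on Lender B = 180 × $244.01 − $30,000 = $13,921.80.
Lender A is lower by $1,843.80.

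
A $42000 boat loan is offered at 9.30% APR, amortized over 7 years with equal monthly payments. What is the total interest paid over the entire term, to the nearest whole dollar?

Monthly rate = 9.3%/12 = 0.0077500; payment = 42,000 × 0.0077500 / (1 − (1+0.0077500)^−84) = $682.15.
Total paid = 84 × $682.15 = $57,300.60; interest = $57,300.60 − $42,000 = $15,300.60.

$15,301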